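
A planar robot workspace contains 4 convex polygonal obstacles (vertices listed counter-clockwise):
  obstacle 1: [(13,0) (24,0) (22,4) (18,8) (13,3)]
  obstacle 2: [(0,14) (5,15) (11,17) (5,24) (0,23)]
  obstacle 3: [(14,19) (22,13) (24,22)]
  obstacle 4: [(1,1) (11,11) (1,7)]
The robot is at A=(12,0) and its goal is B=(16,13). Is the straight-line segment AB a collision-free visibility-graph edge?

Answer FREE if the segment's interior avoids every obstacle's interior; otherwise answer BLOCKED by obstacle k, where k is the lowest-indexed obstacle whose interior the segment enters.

FREE

Obstacle 1 [(13,0) (24,0) (22,4) (18,8) (13,3)]:
  edge (13,0)–(24,0): clear
  edge (24,0)–(22,4): clear
  edge (22,4)–(18,8): clear
  edge (18,8)–(13,3): clear
  edge (13,3)–(13,0): clear
  midpoint (14,13/2) outside
  → clear
Obstacle 2 [(0,14) (5,15) (11,17) (5,24) (0,23)]:
  edge (0,14)–(5,15): clear
  edge (5,15)–(11,17): clear
  edge (11,17)–(5,24): clear
  edge (5,24)–(0,23): clear
  edge (0,23)–(0,14): clear
  midpoint (14,13/2) outside
  → clear
Obstacle 3 [(14,19) (22,13) (24,22)]:
  edge (14,19)–(22,13): clear
  edge (22,13)–(24,22): clear
  edge (24,22)–(14,19): clear
  midpoint (14,13/2) outside
  → clear
Obstacle 4 [(1,1) (11,11) (1,7)]:
  edge (1,1)–(11,11): clear
  edge (11,11)–(1,7): clear
  edge (1,7)–(1,1): clear
  midpoint (14,13/2) outside
  → clear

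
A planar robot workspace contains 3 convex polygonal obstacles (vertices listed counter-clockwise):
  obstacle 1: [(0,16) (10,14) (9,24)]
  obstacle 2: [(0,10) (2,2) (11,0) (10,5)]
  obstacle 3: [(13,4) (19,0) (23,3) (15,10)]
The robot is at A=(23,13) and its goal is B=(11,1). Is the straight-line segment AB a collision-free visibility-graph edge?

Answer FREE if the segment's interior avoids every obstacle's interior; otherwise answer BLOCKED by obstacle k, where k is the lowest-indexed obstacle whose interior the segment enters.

Obstacle 1 [(0,16) (10,14) (9,24)]:
  edge (0,16)–(10,14): clear
  edge (10,14)–(9,24): clear
  edge (9,24)–(0,16): clear
  midpoint (17,7) outside
  → clear
Obstacle 2 [(0,10) (2,2) (11,0) (10,5)]:
  edge (0,10)–(2,2): clear
  edge (2,2)–(11,0): clear
  edge (11,0)–(10,5): clear
  edge (10,5)–(0,10): clear
  midpoint (17,7) outside
  → clear
Obstacle 3 [(13,4) (19,0) (23,3) (15,10)]:
  edge (13,4)–(19,0): crosses AB
  edge (19,0)–(23,3): clear
  edge (23,3)–(15,10): crosses AB
  edge (15,10)–(13,4): clear
  → BLOCKED

BLOCKED by obstacle 3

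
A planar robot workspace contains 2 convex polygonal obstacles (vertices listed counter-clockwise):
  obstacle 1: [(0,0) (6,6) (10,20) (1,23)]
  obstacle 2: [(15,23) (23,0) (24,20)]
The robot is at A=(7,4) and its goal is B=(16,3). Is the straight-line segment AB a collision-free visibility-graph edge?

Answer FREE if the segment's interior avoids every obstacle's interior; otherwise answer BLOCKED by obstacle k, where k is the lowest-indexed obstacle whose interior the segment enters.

Obstacle 1 [(0,0) (6,6) (10,20) (1,23)]:
  edge (0,0)–(6,6): clear
  edge (6,6)–(10,20): clear
  edge (10,20)–(1,23): clear
  edge (1,23)–(0,0): clear
  midpoint (23/2,7/2) outside
  → clear
Obstacle 2 [(15,23) (23,0) (24,20)]:
  edge (15,23)–(23,0): clear
  edge (23,0)–(24,20): clear
  edge (24,20)–(15,23): clear
  midpoint (23/2,7/2) outside
  → clear

FREE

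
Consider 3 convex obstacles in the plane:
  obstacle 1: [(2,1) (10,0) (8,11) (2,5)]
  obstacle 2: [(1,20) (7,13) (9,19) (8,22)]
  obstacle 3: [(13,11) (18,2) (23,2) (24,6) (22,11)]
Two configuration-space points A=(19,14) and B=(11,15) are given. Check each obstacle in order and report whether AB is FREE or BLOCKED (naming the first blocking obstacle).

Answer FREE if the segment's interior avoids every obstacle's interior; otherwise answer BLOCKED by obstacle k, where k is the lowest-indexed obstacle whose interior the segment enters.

FREE

Obstacle 1 [(2,1) (10,0) (8,11) (2,5)]:
  edge (2,1)–(10,0): clear
  edge (10,0)–(8,11): clear
  edge (8,11)–(2,5): clear
  edge (2,5)–(2,1): clear
  midpoint (15,29/2) outside
  → clear
Obstacle 2 [(1,20) (7,13) (9,19) (8,22)]:
  edge (1,20)–(7,13): clear
  edge (7,13)–(9,19): clear
  edge (9,19)–(8,22): clear
  edge (8,22)–(1,20): clear
  midpoint (15,29/2) outside
  → clear
Obstacle 3 [(13,11) (18,2) (23,2) (24,6) (22,11)]:
  edge (13,11)–(18,2): clear
  edge (18,2)–(23,2): clear
  edge (23,2)–(24,6): clear
  edge (24,6)–(22,11): clear
  edge (22,11)–(13,11): clear
  midpoint (15,29/2) outside
  → clear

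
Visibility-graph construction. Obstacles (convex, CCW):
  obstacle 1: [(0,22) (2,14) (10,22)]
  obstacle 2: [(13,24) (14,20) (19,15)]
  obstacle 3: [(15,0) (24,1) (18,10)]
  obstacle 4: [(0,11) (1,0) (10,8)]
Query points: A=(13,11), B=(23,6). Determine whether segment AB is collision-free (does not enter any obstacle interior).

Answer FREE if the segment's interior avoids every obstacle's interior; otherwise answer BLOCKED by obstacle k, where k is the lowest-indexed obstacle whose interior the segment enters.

BLOCKED by obstacle 3

Obstacle 1 [(0,22) (2,14) (10,22)]:
  edge (0,22)–(2,14): clear
  edge (2,14)–(10,22): clear
  edge (10,22)–(0,22): clear
  midpoint (18,17/2) outside
  → clear
Obstacle 2 [(13,24) (14,20) (19,15)]:
  edge (13,24)–(14,20): clear
  edge (14,20)–(19,15): clear
  edge (19,15)–(13,24): clear
  midpoint (18,17/2) outside
  → clear
Obstacle 3 [(15,0) (24,1) (18,10)]:
  edge (15,0)–(24,1): clear
  edge (24,1)–(18,10): crosses AB
  edge (18,10)–(15,0): crosses AB
  → BLOCKED
Obstacle 4 [(0,11) (1,0) (10,8)]:
  edge (0,11)–(1,0): clear
  edge (1,0)–(10,8): clear
  edge (10,8)–(0,11): clear
  midpoint (18,17/2) outside
  → clear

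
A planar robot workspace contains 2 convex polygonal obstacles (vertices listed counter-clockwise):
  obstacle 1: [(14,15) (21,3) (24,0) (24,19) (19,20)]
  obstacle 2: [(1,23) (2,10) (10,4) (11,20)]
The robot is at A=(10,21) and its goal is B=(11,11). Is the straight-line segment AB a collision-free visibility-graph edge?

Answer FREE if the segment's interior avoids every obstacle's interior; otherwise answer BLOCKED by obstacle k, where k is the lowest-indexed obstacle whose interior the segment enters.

Obstacle 1 [(14,15) (21,3) (24,0) (24,19) (19,20)]:
  edge (14,15)–(21,3): clear
  edge (21,3)–(24,0): clear
  edge (24,0)–(24,19): clear
  edge (24,19)–(19,20): clear
  edge (19,20)–(14,15): clear
  midpoint (21/2,16) outside
  → clear
Obstacle 2 [(1,23) (2,10) (10,4) (11,20)]:
  edge (1,23)–(2,10): clear
  edge (2,10)–(10,4): clear
  edge (10,4)–(11,20): crosses AB
  edge (11,20)–(1,23): crosses AB
  → BLOCKED

BLOCKED by obstacle 2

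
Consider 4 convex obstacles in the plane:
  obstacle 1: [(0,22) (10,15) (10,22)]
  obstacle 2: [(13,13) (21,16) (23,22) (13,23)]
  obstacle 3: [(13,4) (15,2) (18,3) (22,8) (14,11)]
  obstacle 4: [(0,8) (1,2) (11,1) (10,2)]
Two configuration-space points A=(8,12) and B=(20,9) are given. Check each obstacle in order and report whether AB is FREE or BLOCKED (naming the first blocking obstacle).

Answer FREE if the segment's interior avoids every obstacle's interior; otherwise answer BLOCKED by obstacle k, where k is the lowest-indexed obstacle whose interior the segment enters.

BLOCKED by obstacle 3

Obstacle 1 [(0,22) (10,15) (10,22)]:
  edge (0,22)–(10,15): clear
  edge (10,15)–(10,22): clear
  edge (10,22)–(0,22): clear
  midpoint (14,21/2) outside
  → clear
Obstacle 2 [(13,13) (21,16) (23,22) (13,23)]:
  edge (13,13)–(21,16): clear
  edge (21,16)–(23,22): clear
  edge (23,22)–(13,23): clear
  edge (13,23)–(13,13): clear
  midpoint (14,21/2) outside
  → clear
Obstacle 3 [(13,4) (15,2) (18,3) (22,8) (14,11)]:
  edge (13,4)–(15,2): clear
  edge (15,2)–(18,3): clear
  edge (18,3)–(22,8): clear
  edge (22,8)–(14,11): crosses AB
  edge (14,11)–(13,4): crosses AB
  → BLOCKED
Obstacle 4 [(0,8) (1,2) (11,1) (10,2)]:
  edge (0,8)–(1,2): clear
  edge (1,2)–(11,1): clear
  edge (11,1)–(10,2): clear
  edge (10,2)–(0,8): clear
  midpoint (14,21/2) outside
  → clear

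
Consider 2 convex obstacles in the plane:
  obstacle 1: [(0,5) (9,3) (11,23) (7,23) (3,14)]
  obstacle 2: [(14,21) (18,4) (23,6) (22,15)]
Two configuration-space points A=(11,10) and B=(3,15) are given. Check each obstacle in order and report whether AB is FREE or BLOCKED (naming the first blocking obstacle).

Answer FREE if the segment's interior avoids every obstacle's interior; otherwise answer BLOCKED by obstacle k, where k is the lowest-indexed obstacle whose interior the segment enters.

Obstacle 1 [(0,5) (9,3) (11,23) (7,23) (3,14)]:
  edge (0,5)–(9,3): clear
  edge (9,3)–(11,23): crosses AB
  edge (11,23)–(7,23): clear
  edge (7,23)–(3,14): crosses AB
  edge (3,14)–(0,5): clear
  → BLOCKED
Obstacle 2 [(14,21) (18,4) (23,6) (22,15)]:
  edge (14,21)–(18,4): clear
  edge (18,4)–(23,6): clear
  edge (23,6)–(22,15): clear
  edge (22,15)–(14,21): clear
  midpoint (7,25/2) outside
  → clear

BLOCKED by obstacle 1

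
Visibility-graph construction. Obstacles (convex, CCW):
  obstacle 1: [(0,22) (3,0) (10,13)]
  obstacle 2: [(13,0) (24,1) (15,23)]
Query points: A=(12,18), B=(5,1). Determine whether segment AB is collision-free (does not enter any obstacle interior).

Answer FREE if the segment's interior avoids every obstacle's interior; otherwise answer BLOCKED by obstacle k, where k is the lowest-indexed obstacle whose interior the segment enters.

Obstacle 1 [(0,22) (3,0) (10,13)]:
  edge (0,22)–(3,0): clear
  edge (3,0)–(10,13): crosses AB
  edge (10,13)–(0,22): crosses AB
  → BLOCKED
Obstacle 2 [(13,0) (24,1) (15,23)]:
  edge (13,0)–(24,1): clear
  edge (24,1)–(15,23): clear
  edge (15,23)–(13,0): clear
  midpoint (17/2,19/2) outside
  → clear

BLOCKED by obstacle 1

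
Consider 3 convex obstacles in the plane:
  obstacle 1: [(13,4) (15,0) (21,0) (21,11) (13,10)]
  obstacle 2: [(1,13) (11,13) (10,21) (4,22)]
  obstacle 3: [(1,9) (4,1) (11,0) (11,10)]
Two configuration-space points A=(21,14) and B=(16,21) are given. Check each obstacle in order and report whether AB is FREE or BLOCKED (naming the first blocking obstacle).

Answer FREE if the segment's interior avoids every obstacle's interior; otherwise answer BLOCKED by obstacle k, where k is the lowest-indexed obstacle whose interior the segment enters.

FREE

Obstacle 1 [(13,4) (15,0) (21,0) (21,11) (13,10)]:
  edge (13,4)–(15,0): clear
  edge (15,0)–(21,0): clear
  edge (21,0)–(21,11): clear
  edge (21,11)–(13,10): clear
  edge (13,10)–(13,4): clear
  midpoint (37/2,35/2) outside
  → clear
Obstacle 2 [(1,13) (11,13) (10,21) (4,22)]:
  edge (1,13)–(11,13): clear
  edge (11,13)–(10,21): clear
  edge (10,21)–(4,22): clear
  edge (4,22)–(1,13): clear
  midpoint (37/2,35/2) outside
  → clear
Obstacle 3 [(1,9) (4,1) (11,0) (11,10)]:
  edge (1,9)–(4,1): clear
  edge (4,1)–(11,0): clear
  edge (11,0)–(11,10): clear
  edge (11,10)–(1,9): clear
  midpoint (37/2,35/2) outside
  → clear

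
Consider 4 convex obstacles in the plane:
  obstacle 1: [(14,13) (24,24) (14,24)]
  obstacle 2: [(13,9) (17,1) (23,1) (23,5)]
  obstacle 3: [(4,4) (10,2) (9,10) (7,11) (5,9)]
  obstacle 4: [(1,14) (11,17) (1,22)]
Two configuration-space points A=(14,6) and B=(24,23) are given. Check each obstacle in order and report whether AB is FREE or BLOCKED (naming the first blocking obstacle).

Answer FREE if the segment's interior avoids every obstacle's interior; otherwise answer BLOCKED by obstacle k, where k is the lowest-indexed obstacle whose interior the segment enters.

BLOCKED by obstacle 2

Obstacle 1 [(14,13) (24,24) (14,24)]:
  edge (14,13)–(24,24): clear
  edge (24,24)–(14,24): clear
  edge (14,24)–(14,13): clear
  midpoint (19,29/2) outside
  → clear
Obstacle 2 [(13,9) (17,1) (23,1) (23,5)]:
  edge (13,9)–(17,1): crosses AB
  edge (17,1)–(23,1): clear
  edge (23,1)–(23,5): clear
  edge (23,5)–(13,9): crosses AB
  → BLOCKED
Obstacle 3 [(4,4) (10,2) (9,10) (7,11) (5,9)]:
  edge (4,4)–(10,2): clear
  edge (10,2)–(9,10): clear
  edge (9,10)–(7,11): clear
  edge (7,11)–(5,9): clear
  edge (5,9)–(4,4): clear
  midpoint (19,29/2) outside
  → clear
Obstacle 4 [(1,14) (11,17) (1,22)]:
  edge (1,14)–(11,17): clear
  edge (11,17)–(1,22): clear
  edge (1,22)–(1,14): clear
  midpoint (19,29/2) outside
  → clear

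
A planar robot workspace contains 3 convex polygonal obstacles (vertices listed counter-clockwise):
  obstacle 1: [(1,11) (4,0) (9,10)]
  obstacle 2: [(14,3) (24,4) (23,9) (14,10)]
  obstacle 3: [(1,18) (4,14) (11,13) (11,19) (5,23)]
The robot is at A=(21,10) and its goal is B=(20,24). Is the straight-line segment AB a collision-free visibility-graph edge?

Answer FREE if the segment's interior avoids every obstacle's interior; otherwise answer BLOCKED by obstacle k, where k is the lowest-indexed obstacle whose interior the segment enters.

Obstacle 1 [(1,11) (4,0) (9,10)]:
  edge (1,11)–(4,0): clear
  edge (4,0)–(9,10): clear
  edge (9,10)–(1,11): clear
  midpoint (41/2,17) outside
  → clear
Obstacle 2 [(14,3) (24,4) (23,9) (14,10)]:
  edge (14,3)–(24,4): clear
  edge (24,4)–(23,9): clear
  edge (23,9)–(14,10): clear
  edge (14,10)–(14,3): clear
  midpoint (41/2,17) outside
  → clear
Obstacle 3 [(1,18) (4,14) (11,13) (11,19) (5,23)]:
  edge (1,18)–(4,14): clear
  edge (4,14)–(11,13): clear
  edge (11,13)–(11,19): clear
  edge (11,19)–(5,23): clear
  edge (5,23)–(1,18): clear
  midpoint (41/2,17) outside
  → clear

FREE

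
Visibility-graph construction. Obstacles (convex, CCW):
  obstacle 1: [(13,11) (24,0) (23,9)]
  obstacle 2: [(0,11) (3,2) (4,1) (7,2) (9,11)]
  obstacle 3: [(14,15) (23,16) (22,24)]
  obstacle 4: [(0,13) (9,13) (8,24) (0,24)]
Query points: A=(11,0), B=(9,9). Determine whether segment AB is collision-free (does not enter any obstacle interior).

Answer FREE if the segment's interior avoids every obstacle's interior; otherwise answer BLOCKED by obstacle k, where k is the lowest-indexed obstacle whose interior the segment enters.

Obstacle 1 [(13,11) (24,0) (23,9)]:
  edge (13,11)–(24,0): clear
  edge (24,0)–(23,9): clear
  edge (23,9)–(13,11): clear
  midpoint (10,9/2) outside
  → clear
Obstacle 2 [(0,11) (3,2) (4,1) (7,2) (9,11)]:
  edge (0,11)–(3,2): clear
  edge (3,2)–(4,1): clear
  edge (4,1)–(7,2): clear
  edge (7,2)–(9,11): clear
  edge (9,11)–(0,11): clear
  midpoint (10,9/2) outside
  → clear
Obstacle 3 [(14,15) (23,16) (22,24)]:
  edge (14,15)–(23,16): clear
  edge (23,16)–(22,24): clear
  edge (22,24)–(14,15): clear
  midpoint (10,9/2) outside
  → clear
Obstacle 4 [(0,13) (9,13) (8,24) (0,24)]:
  edge (0,13)–(9,13): clear
  edge (9,13)–(8,24): clear
  edge (8,24)–(0,24): clear
  edge (0,24)–(0,13): clear
  midpoint (10,9/2) outside
  → clear

FREE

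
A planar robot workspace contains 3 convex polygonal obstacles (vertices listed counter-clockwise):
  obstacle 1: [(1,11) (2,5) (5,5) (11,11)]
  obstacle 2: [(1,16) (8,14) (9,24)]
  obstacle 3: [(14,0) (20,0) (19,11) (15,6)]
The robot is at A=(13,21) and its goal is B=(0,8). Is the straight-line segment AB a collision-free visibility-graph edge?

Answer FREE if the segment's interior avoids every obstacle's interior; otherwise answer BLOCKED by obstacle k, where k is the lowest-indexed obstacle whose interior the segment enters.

BLOCKED by obstacle 1

Obstacle 1 [(1,11) (2,5) (5,5) (11,11)]:
  edge (1,11)–(2,5): crosses AB
  edge (2,5)–(5,5): clear
  edge (5,5)–(11,11): clear
  edge (11,11)–(1,11): crosses AB
  → BLOCKED
Obstacle 2 [(1,16) (8,14) (9,24)]:
  edge (1,16)–(8,14): crosses AB
  edge (8,14)–(9,24): crosses AB
  edge (9,24)–(1,16): clear
  → BLOCKED
Obstacle 3 [(14,0) (20,0) (19,11) (15,6)]:
  edge (14,0)–(20,0): clear
  edge (20,0)–(19,11): clear
  edge (19,11)–(15,6): clear
  edge (15,6)–(14,0): clear
  midpoint (13/2,29/2) outside
  → clear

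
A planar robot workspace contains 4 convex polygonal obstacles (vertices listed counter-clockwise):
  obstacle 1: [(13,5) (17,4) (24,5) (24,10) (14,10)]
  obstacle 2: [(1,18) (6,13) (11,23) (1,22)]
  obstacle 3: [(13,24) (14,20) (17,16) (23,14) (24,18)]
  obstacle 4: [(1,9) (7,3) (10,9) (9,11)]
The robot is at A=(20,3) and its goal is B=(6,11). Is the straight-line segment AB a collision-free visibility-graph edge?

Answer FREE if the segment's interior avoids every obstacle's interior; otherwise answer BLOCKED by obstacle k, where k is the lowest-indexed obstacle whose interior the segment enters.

BLOCKED by obstacle 1

Obstacle 1 [(13,5) (17,4) (24,5) (24,10) (14,10)]:
  edge (13,5)–(17,4): clear
  edge (17,4)–(24,5): crosses AB
  edge (24,5)–(24,10): clear
  edge (24,10)–(14,10): clear
  edge (14,10)–(13,5): crosses AB
  → BLOCKED
Obstacle 2 [(1,18) (6,13) (11,23) (1,22)]:
  edge (1,18)–(6,13): clear
  edge (6,13)–(11,23): clear
  edge (11,23)–(1,22): clear
  edge (1,22)–(1,18): clear
  midpoint (13,7) outside
  → clear
Obstacle 3 [(13,24) (14,20) (17,16) (23,14) (24,18)]:
  edge (13,24)–(14,20): clear
  edge (14,20)–(17,16): clear
  edge (17,16)–(23,14): clear
  edge (23,14)–(24,18): clear
  edge (24,18)–(13,24): clear
  midpoint (13,7) outside
  → clear
Obstacle 4 [(1,9) (7,3) (10,9) (9,11)]:
  edge (1,9)–(7,3): clear
  edge (7,3)–(10,9): crosses AB
  edge (10,9)–(9,11): clear
  edge (9,11)–(1,9): crosses AB
  → BLOCKED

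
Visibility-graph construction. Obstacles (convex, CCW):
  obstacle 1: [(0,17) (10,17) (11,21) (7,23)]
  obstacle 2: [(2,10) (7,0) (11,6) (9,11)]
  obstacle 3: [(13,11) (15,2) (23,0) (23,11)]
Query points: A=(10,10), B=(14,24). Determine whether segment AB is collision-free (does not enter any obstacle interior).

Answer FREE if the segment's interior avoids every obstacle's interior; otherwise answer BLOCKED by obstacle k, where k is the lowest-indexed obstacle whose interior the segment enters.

FREE

Obstacle 1 [(0,17) (10,17) (11,21) (7,23)]:
  edge (0,17)–(10,17): clear
  edge (10,17)–(11,21): clear
  edge (11,21)–(7,23): clear
  edge (7,23)–(0,17): clear
  midpoint (12,17) outside
  → clear
Obstacle 2 [(2,10) (7,0) (11,6) (9,11)]:
  edge (2,10)–(7,0): clear
  edge (7,0)–(11,6): clear
  edge (11,6)–(9,11): clear
  edge (9,11)–(2,10): clear
  midpoint (12,17) outside
  → clear
Obstacle 3 [(13,11) (15,2) (23,0) (23,11)]:
  edge (13,11)–(15,2): clear
  edge (15,2)–(23,0): clear
  edge (23,0)–(23,11): clear
  edge (23,11)–(13,11): clear
  midpoint (12,17) outside
  → clear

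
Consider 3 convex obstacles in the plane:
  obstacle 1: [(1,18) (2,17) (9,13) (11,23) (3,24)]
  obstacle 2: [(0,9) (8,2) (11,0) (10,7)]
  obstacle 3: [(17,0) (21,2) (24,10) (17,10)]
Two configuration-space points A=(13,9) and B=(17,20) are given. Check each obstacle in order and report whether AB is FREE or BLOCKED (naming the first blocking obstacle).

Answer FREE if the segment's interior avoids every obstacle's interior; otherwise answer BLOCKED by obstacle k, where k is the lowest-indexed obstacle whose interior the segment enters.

Obstacle 1 [(1,18) (2,17) (9,13) (11,23) (3,24)]:
  edge (1,18)–(2,17): clear
  edge (2,17)–(9,13): clear
  edge (9,13)–(11,23): clear
  edge (11,23)–(3,24): clear
  edge (3,24)–(1,18): clear
  midpoint (15,29/2) outside
  → clear
Obstacle 2 [(0,9) (8,2) (11,0) (10,7)]:
  edge (0,9)–(8,2): clear
  edge (8,2)–(11,0): clear
  edge (11,0)–(10,7): clear
  edge (10,7)–(0,9): clear
  midpoint (15,29/2) outside
  → clear
Obstacle 3 [(17,0) (21,2) (24,10) (17,10)]:
  edge (17,0)–(21,2): clear
  edge (21,2)–(24,10): clear
  edge (24,10)–(17,10): clear
  edge (17,10)–(17,0): clear
  midpoint (15,29/2) outside
  → clear

FREE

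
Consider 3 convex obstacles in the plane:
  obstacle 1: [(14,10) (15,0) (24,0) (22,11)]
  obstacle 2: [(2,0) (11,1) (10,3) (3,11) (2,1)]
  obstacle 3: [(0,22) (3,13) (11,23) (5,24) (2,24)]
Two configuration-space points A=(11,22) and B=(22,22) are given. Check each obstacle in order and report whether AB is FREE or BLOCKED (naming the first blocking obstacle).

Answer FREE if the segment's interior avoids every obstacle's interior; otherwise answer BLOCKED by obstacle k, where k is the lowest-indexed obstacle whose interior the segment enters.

Obstacle 1 [(14,10) (15,0) (24,0) (22,11)]:
  edge (14,10)–(15,0): clear
  edge (15,0)–(24,0): clear
  edge (24,0)–(22,11): clear
  edge (22,11)–(14,10): clear
  midpoint (33/2,22) outside
  → clear
Obstacle 2 [(2,0) (11,1) (10,3) (3,11) (2,1)]:
  edge (2,0)–(11,1): clear
  edge (11,1)–(10,3): clear
  edge (10,3)–(3,11): clear
  edge (3,11)–(2,1): clear
  edge (2,1)–(2,0): clear
  midpoint (33/2,22) outside
  → clear
Obstacle 3 [(0,22) (3,13) (11,23) (5,24) (2,24)]:
  edge (0,22)–(3,13): clear
  edge (3,13)–(11,23): clear
  edge (11,23)–(5,24): clear
  edge (5,24)–(2,24): clear
  edge (2,24)–(0,22): clear
  midpoint (33/2,22) outside
  → clear

FREE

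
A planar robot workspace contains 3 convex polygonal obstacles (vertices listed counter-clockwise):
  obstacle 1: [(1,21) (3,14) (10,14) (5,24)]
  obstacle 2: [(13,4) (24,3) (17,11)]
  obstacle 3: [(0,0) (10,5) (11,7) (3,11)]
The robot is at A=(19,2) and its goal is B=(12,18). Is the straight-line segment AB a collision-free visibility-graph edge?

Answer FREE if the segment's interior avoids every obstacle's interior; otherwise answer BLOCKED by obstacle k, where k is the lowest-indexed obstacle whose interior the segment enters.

Obstacle 1 [(1,21) (3,14) (10,14) (5,24)]:
  edge (1,21)–(3,14): clear
  edge (3,14)–(10,14): clear
  edge (10,14)–(5,24): clear
  edge (5,24)–(1,21): clear
  midpoint (31/2,10) outside
  → clear
Obstacle 2 [(13,4) (24,3) (17,11)]:
  edge (13,4)–(24,3): crosses AB
  edge (24,3)–(17,11): clear
  edge (17,11)–(13,4): crosses AB
  → BLOCKED
Obstacle 3 [(0,0) (10,5) (11,7) (3,11)]:
  edge (0,0)–(10,5): clear
  edge (10,5)–(11,7): clear
  edge (11,7)–(3,11): clear
  edge (3,11)–(0,0): clear
  midpoint (31/2,10) outside
  → clear

BLOCKED by obstacle 2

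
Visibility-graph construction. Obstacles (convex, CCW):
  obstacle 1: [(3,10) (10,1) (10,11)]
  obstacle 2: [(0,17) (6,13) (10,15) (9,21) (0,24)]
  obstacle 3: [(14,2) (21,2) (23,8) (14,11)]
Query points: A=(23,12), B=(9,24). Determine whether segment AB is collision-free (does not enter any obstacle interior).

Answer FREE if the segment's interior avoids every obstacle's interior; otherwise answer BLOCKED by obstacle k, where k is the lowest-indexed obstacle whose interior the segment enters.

FREE

Obstacle 1 [(3,10) (10,1) (10,11)]:
  edge (3,10)–(10,1): clear
  edge (10,1)–(10,11): clear
  edge (10,11)–(3,10): clear
  midpoint (16,18) outside
  → clear
Obstacle 2 [(0,17) (6,13) (10,15) (9,21) (0,24)]:
  edge (0,17)–(6,13): clear
  edge (6,13)–(10,15): clear
  edge (10,15)–(9,21): clear
  edge (9,21)–(0,24): clear
  edge (0,24)–(0,17): clear
  midpoint (16,18) outside
  → clear
Obstacle 3 [(14,2) (21,2) (23,8) (14,11)]:
  edge (14,2)–(21,2): clear
  edge (21,2)–(23,8): clear
  edge (23,8)–(14,11): clear
  edge (14,11)–(14,2): clear
  midpoint (16,18) outside
  → clear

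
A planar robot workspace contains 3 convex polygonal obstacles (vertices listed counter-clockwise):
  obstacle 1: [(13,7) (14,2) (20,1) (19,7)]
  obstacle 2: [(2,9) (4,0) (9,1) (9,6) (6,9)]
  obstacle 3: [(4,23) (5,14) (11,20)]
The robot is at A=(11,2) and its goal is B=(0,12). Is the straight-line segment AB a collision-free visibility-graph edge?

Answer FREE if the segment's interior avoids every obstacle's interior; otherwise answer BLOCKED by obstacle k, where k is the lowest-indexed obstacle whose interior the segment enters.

Obstacle 1 [(13,7) (14,2) (20,1) (19,7)]:
  edge (13,7)–(14,2): clear
  edge (14,2)–(20,1): clear
  edge (20,1)–(19,7): clear
  edge (19,7)–(13,7): clear
  midpoint (11/2,7) outside
  → clear
Obstacle 2 [(2,9) (4,0) (9,1) (9,6) (6,9)]:
  edge (2,9)–(4,0): clear
  edge (4,0)–(9,1): clear
  edge (9,1)–(9,6): crosses AB
  edge (9,6)–(6,9): clear
  edge (6,9)–(2,9): crosses AB
  → BLOCKED
Obstacle 3 [(4,23) (5,14) (11,20)]:
  edge (4,23)–(5,14): clear
  edge (5,14)–(11,20): clear
  edge (11,20)–(4,23): clear
  midpoint (11/2,7) outside
  → clear

BLOCKED by obstacle 2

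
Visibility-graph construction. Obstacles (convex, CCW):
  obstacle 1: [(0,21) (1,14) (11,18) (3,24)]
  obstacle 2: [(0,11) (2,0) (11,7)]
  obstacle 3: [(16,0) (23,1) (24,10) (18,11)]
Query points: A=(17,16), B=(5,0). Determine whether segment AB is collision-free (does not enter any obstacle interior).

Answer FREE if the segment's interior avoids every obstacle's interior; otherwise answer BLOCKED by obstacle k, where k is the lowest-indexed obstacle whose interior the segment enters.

BLOCKED by obstacle 2

Obstacle 1 [(0,21) (1,14) (11,18) (3,24)]:
  edge (0,21)–(1,14): clear
  edge (1,14)–(11,18): clear
  edge (11,18)–(3,24): clear
  edge (3,24)–(0,21): clear
  midpoint (11,8) outside
  → clear
Obstacle 2 [(0,11) (2,0) (11,7)]:
  edge (0,11)–(2,0): clear
  edge (2,0)–(11,7): crosses AB
  edge (11,7)–(0,11): crosses AB
  → BLOCKED
Obstacle 3 [(16,0) (23,1) (24,10) (18,11)]:
  edge (16,0)–(23,1): clear
  edge (23,1)–(24,10): clear
  edge (24,10)–(18,11): clear
  edge (18,11)–(16,0): clear
  midpoint (11,8) outside
  → clear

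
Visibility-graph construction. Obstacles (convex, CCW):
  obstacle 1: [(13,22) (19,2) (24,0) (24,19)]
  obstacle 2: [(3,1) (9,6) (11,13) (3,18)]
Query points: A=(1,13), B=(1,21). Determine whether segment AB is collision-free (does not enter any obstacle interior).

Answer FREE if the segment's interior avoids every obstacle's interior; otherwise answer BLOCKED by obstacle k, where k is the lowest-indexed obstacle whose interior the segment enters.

Obstacle 1 [(13,22) (19,2) (24,0) (24,19)]:
  edge (13,22)–(19,2): clear
  edge (19,2)–(24,0): clear
  edge (24,0)–(24,19): clear
  edge (24,19)–(13,22): clear
  midpoint (1,17) outside
  → clear
Obstacle 2 [(3,1) (9,6) (11,13) (3,18)]:
  edge (3,1)–(9,6): clear
  edge (9,6)–(11,13): clear
  edge (11,13)–(3,18): clear
  edge (3,18)–(3,1): clear
  midpoint (1,17) outside
  → clear

FREE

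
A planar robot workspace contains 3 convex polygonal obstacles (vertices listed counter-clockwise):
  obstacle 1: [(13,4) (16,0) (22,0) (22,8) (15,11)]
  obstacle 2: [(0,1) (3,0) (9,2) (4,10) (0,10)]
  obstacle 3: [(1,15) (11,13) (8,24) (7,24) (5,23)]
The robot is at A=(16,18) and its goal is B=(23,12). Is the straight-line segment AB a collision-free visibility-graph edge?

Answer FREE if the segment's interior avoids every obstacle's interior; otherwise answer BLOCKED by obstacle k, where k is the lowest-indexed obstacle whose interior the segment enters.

FREE

Obstacle 1 [(13,4) (16,0) (22,0) (22,8) (15,11)]:
  edge (13,4)–(16,0): clear
  edge (16,0)–(22,0): clear
  edge (22,0)–(22,8): clear
  edge (22,8)–(15,11): clear
  edge (15,11)–(13,4): clear
  midpoint (39/2,15) outside
  → clear
Obstacle 2 [(0,1) (3,0) (9,2) (4,10) (0,10)]:
  edge (0,1)–(3,0): clear
  edge (3,0)–(9,2): clear
  edge (9,2)–(4,10): clear
  edge (4,10)–(0,10): clear
  edge (0,10)–(0,1): clear
  midpoint (39/2,15) outside
  → clear
Obstacle 3 [(1,15) (11,13) (8,24) (7,24) (5,23)]:
  edge (1,15)–(11,13): clear
  edge (11,13)–(8,24): clear
  edge (8,24)–(7,24): clear
  edge (7,24)–(5,23): clear
  edge (5,23)–(1,15): clear
  midpoint (39/2,15) outside
  → clear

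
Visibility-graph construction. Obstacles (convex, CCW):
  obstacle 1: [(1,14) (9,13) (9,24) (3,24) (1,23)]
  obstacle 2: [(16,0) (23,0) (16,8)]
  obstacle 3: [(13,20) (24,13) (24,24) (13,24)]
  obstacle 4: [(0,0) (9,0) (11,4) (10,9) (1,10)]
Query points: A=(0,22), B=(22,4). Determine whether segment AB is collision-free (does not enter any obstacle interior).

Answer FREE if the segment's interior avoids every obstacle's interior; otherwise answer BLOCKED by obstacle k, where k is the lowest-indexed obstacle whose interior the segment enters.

Obstacle 1 [(1,14) (9,13) (9,24) (3,24) (1,23)]:
  edge (1,14)–(9,13): clear
  edge (9,13)–(9,24): crosses AB
  edge (9,24)–(3,24): clear
  edge (3,24)–(1,23): clear
  edge (1,23)–(1,14): crosses AB
  → BLOCKED
Obstacle 2 [(16,0) (23,0) (16,8)]:
  edge (16,0)–(23,0): clear
  edge (23,0)–(16,8): clear
  edge (16,8)–(16,0): clear
  midpoint (11,13) outside
  → clear
Obstacle 3 [(13,20) (24,13) (24,24) (13,24)]:
  edge (13,20)–(24,13): clear
  edge (24,13)–(24,24): clear
  edge (24,24)–(13,24): clear
  edge (13,24)–(13,20): clear
  midpoint (11,13) outside
  → clear
Obstacle 4 [(0,0) (9,0) (11,4) (10,9) (1,10)]:
  edge (0,0)–(9,0): clear
  edge (9,0)–(11,4): clear
  edge (11,4)–(10,9): clear
  edge (10,9)–(1,10): clear
  edge (1,10)–(0,0): clear
  midpoint (11,13) outside
  → clear

BLOCKED by obstacle 1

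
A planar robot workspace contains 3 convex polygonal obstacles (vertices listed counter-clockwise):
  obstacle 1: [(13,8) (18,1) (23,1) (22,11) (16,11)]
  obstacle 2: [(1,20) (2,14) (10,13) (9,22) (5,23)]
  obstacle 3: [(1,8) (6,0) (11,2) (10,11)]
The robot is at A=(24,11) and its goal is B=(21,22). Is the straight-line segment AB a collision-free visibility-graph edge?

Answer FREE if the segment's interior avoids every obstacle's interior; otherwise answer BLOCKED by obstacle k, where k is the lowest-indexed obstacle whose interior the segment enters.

Obstacle 1 [(13,8) (18,1) (23,1) (22,11) (16,11)]:
  edge (13,8)–(18,1): clear
  edge (18,1)–(23,1): clear
  edge (23,1)–(22,11): clear
  edge (22,11)–(16,11): clear
  edge (16,11)–(13,8): clear
  midpoint (45/2,33/2) outside
  → clear
Obstacle 2 [(1,20) (2,14) (10,13) (9,22) (5,23)]:
  edge (1,20)–(2,14): clear
  edge (2,14)–(10,13): clear
  edge (10,13)–(9,22): clear
  edge (9,22)–(5,23): clear
  edge (5,23)–(1,20): clear
  midpoint (45/2,33/2) outside
  → clear
Obstacle 3 [(1,8) (6,0) (11,2) (10,11)]:
  edge (1,8)–(6,0): clear
  edge (6,0)–(11,2): clear
  edge (11,2)–(10,11): clear
  edge (10,11)–(1,8): clear
  midpoint (45/2,33/2) outside
  → clear

FREE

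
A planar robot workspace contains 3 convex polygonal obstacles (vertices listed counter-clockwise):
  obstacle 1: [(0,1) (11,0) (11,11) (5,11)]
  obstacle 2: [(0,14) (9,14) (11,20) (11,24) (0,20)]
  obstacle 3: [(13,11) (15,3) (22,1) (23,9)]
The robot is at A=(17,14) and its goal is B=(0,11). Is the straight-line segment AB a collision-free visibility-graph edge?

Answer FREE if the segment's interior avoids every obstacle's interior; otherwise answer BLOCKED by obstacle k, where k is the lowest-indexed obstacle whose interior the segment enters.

Obstacle 1 [(0,1) (11,0) (11,11) (5,11)]:
  edge (0,1)–(11,0): clear
  edge (11,0)–(11,11): clear
  edge (11,11)–(5,11): clear
  edge (5,11)–(0,1): clear
  midpoint (17/2,25/2) outside
  → clear
Obstacle 2 [(0,14) (9,14) (11,20) (11,24) (0,20)]:
  edge (0,14)–(9,14): clear
  edge (9,14)–(11,20): clear
  edge (11,20)–(11,24): clear
  edge (11,24)–(0,20): clear
  edge (0,20)–(0,14): clear
  midpoint (17/2,25/2) outside
  → clear
Obstacle 3 [(13,11) (15,3) (22,1) (23,9)]:
  edge (13,11)–(15,3): clear
  edge (15,3)–(22,1): clear
  edge (22,1)–(23,9): clear
  edge (23,9)–(13,11): clear
  midpoint (17/2,25/2) outside
  → clear

FREE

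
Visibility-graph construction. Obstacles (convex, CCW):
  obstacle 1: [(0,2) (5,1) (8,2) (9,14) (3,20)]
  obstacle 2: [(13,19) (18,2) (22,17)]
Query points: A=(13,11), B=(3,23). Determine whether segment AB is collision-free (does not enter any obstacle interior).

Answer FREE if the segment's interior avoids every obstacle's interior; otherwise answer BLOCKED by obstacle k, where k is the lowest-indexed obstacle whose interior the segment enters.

FREE

Obstacle 1 [(0,2) (5,1) (8,2) (9,14) (3,20)]:
  edge (0,2)–(5,1): clear
  edge (5,1)–(8,2): clear
  edge (8,2)–(9,14): clear
  edge (9,14)–(3,20): clear
  edge (3,20)–(0,2): clear
  midpoint (8,17) outside
  → clear
Obstacle 2 [(13,19) (18,2) (22,17)]:
  edge (13,19)–(18,2): clear
  edge (18,2)–(22,17): clear
  edge (22,17)–(13,19): clear
  midpoint (8,17) outside
  → clear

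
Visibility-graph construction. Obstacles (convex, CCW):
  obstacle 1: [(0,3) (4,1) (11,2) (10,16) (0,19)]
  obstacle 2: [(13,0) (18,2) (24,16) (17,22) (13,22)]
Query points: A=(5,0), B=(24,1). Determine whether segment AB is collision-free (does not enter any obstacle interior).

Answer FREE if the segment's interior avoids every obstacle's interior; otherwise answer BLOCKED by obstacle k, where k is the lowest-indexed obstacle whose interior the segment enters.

Obstacle 1 [(0,3) (4,1) (11,2) (10,16) (0,19)]:
  edge (0,3)–(4,1): clear
  edge (4,1)–(11,2): clear
  edge (11,2)–(10,16): clear
  edge (10,16)–(0,19): clear
  edge (0,19)–(0,3): clear
  midpoint (29/2,1/2) outside
  → clear
Obstacle 2 [(13,0) (18,2) (24,16) (17,22) (13,22)]:
  edge (13,0)–(18,2): crosses AB
  edge (18,2)–(24,16): clear
  edge (24,16)–(17,22): clear
  edge (17,22)–(13,22): clear
  edge (13,22)–(13,0): crosses AB
  → BLOCKED

BLOCKED by obstacle 2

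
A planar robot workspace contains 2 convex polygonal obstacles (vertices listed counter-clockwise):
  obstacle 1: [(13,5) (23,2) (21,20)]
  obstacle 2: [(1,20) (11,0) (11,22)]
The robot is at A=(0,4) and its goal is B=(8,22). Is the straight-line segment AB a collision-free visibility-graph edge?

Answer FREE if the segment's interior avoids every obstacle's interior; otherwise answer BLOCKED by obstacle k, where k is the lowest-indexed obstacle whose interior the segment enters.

BLOCKED by obstacle 2

Obstacle 1 [(13,5) (23,2) (21,20)]:
  edge (13,5)–(23,2): clear
  edge (23,2)–(21,20): clear
  edge (21,20)–(13,5): clear
  midpoint (4,13) outside
  → clear
Obstacle 2 [(1,20) (11,0) (11,22)]:
  edge (1,20)–(11,0): crosses AB
  edge (11,0)–(11,22): clear
  edge (11,22)–(1,20): crosses AB
  → BLOCKED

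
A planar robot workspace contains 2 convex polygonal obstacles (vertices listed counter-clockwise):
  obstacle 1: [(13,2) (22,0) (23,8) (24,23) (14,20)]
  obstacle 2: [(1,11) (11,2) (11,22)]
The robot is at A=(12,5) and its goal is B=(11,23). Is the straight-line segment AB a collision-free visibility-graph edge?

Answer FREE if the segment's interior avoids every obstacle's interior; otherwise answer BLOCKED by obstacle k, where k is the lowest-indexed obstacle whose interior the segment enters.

Obstacle 1 [(13,2) (22,0) (23,8) (24,23) (14,20)]:
  edge (13,2)–(22,0): clear
  edge (22,0)–(23,8): clear
  edge (23,8)–(24,23): clear
  edge (24,23)–(14,20): clear
  edge (14,20)–(13,2): clear
  midpoint (23/2,14) outside
  → clear
Obstacle 2 [(1,11) (11,2) (11,22)]:
  edge (1,11)–(11,2): clear
  edge (11,2)–(11,22): clear
  edge (11,22)–(1,11): clear
  midpoint (23/2,14) outside
  → clear

FREE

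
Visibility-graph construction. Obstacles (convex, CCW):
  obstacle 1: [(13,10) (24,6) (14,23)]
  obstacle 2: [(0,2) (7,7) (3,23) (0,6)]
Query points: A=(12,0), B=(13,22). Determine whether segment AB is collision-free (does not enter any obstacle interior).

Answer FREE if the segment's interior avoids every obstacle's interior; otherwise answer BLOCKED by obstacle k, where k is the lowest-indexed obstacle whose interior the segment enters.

Obstacle 1 [(13,10) (24,6) (14,23)]:
  edge (13,10)–(24,6): clear
  edge (24,6)–(14,23): clear
  edge (14,23)–(13,10): clear
  midpoint (25/2,11) outside
  → clear
Obstacle 2 [(0,2) (7,7) (3,23) (0,6)]:
  edge (0,2)–(7,7): clear
  edge (7,7)–(3,23): clear
  edge (3,23)–(0,6): clear
  edge (0,6)–(0,2): clear
  midpoint (25/2,11) outside
  → clear

FREE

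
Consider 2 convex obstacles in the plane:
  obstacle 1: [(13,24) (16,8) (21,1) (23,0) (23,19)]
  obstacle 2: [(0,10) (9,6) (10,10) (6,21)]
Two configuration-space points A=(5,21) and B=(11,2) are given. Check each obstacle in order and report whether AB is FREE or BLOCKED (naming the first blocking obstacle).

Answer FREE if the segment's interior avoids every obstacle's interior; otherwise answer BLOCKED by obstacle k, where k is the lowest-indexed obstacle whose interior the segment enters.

Obstacle 1 [(13,24) (16,8) (21,1) (23,0) (23,19)]:
  edge (13,24)–(16,8): clear
  edge (16,8)–(21,1): clear
  edge (21,1)–(23,0): clear
  edge (23,0)–(23,19): clear
  edge (23,19)–(13,24): clear
  midpoint (8,23/2) outside
  → clear
Obstacle 2 [(0,10) (9,6) (10,10) (6,21)]:
  edge (0,10)–(9,6): clear
  edge (9,6)–(10,10): crosses AB
  edge (10,10)–(6,21): clear
  edge (6,21)–(0,10): crosses AB
  → BLOCKED

BLOCKED by obstacle 2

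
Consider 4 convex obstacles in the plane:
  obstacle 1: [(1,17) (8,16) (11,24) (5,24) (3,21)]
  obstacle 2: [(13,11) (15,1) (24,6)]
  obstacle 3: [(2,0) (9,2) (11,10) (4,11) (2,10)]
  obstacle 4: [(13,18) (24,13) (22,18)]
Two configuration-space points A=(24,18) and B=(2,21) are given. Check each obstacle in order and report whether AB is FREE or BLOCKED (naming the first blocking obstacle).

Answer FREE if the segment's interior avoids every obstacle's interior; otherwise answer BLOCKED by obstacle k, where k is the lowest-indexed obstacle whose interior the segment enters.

BLOCKED by obstacle 1

Obstacle 1 [(1,17) (8,16) (11,24) (5,24) (3,21)]:
  edge (1,17)–(8,16): clear
  edge (8,16)–(11,24): crosses AB
  edge (11,24)–(5,24): clear
  edge (5,24)–(3,21): clear
  edge (3,21)–(1,17): crosses AB
  → BLOCKED
Obstacle 2 [(13,11) (15,1) (24,6)]:
  edge (13,11)–(15,1): clear
  edge (15,1)–(24,6): clear
  edge (24,6)–(13,11): clear
  midpoint (13,39/2) outside
  → clear
Obstacle 3 [(2,0) (9,2) (11,10) (4,11) (2,10)]:
  edge (2,0)–(9,2): clear
  edge (9,2)–(11,10): clear
  edge (11,10)–(4,11): clear
  edge (4,11)–(2,10): clear
  edge (2,10)–(2,0): clear
  midpoint (13,39/2) outside
  → clear
Obstacle 4 [(13,18) (24,13) (22,18)]:
  edge (13,18)–(24,13): clear
  edge (24,13)–(22,18): clear
  edge (22,18)–(13,18): clear
  midpoint (13,39/2) outside
  → clear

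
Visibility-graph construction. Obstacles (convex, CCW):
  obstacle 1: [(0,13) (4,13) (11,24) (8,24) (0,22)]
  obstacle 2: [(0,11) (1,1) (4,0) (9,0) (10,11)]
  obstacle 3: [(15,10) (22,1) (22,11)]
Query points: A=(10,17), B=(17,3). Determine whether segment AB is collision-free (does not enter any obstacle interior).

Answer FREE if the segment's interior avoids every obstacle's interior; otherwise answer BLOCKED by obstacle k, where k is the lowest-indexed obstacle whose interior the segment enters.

Obstacle 1 [(0,13) (4,13) (11,24) (8,24) (0,22)]:
  edge (0,13)–(4,13): clear
  edge (4,13)–(11,24): clear
  edge (11,24)–(8,24): clear
  edge (8,24)–(0,22): clear
  edge (0,22)–(0,13): clear
  midpoint (27/2,10) outside
  → clear
Obstacle 2 [(0,11) (1,1) (4,0) (9,0) (10,11)]:
  edge (0,11)–(1,1): clear
  edge (1,1)–(4,0): clear
  edge (4,0)–(9,0): clear
  edge (9,0)–(10,11): clear
  edge (10,11)–(0,11): clear
  midpoint (27/2,10) outside
  → clear
Obstacle 3 [(15,10) (22,1) (22,11)]:
  edge (15,10)–(22,1): clear
  edge (22,1)–(22,11): clear
  edge (22,11)–(15,10): clear
  midpoint (27/2,10) outside
  → clear

FREE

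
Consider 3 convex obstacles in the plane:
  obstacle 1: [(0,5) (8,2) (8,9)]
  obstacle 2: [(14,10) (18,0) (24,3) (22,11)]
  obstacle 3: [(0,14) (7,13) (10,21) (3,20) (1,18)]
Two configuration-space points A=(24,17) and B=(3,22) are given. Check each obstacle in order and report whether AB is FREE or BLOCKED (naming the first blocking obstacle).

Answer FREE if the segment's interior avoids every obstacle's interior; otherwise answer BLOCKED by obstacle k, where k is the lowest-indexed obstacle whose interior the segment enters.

Obstacle 1 [(0,5) (8,2) (8,9)]:
  edge (0,5)–(8,2): clear
  edge (8,2)–(8,9): clear
  edge (8,9)–(0,5): clear
  midpoint (27/2,39/2) outside
  → clear
Obstacle 2 [(14,10) (18,0) (24,3) (22,11)]:
  edge (14,10)–(18,0): clear
  edge (18,0)–(24,3): clear
  edge (24,3)–(22,11): clear
  edge (22,11)–(14,10): clear
  midpoint (27/2,39/2) outside
  → clear
Obstacle 3 [(0,14) (7,13) (10,21) (3,20) (1,18)]:
  edge (0,14)–(7,13): clear
  edge (7,13)–(10,21): crosses AB
  edge (10,21)–(3,20): crosses AB
  edge (3,20)–(1,18): clear
  edge (1,18)–(0,14): clear
  → BLOCKED

BLOCKED by obstacle 3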